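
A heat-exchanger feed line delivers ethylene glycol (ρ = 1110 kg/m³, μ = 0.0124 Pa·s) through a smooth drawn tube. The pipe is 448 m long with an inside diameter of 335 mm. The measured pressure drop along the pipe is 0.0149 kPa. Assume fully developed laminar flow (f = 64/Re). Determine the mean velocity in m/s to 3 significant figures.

V ≈ 0.00941 m/s

For laminar flow, f = 64/Re with Re = ρVD/μ, so Darcy-Weisbach reduces to ΔP = 32μLV/D². Solving for V: V = ΔP·D²/(32μL) = 14.9·(0.335)²/(32·0.0124·448) = 0.009406 m/s.
Check: Re = ρVD/μ = 1110·0.009406·0.335/0.0124 = 282.1 < 2300, so the laminar assumption holds.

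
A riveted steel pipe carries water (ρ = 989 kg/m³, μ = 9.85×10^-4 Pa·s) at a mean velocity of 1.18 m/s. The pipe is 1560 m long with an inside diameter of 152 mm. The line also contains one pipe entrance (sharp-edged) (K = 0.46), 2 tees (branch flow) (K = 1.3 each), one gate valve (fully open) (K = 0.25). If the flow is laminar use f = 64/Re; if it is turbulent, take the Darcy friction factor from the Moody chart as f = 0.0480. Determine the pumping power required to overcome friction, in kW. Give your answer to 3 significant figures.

Reynolds number Re = ρVD/μ = 989 · 1.18 · 0.152 / 0.000985 = 1.801e+05.
Re > 4000 → turbulent; use the Moody-chart value f = 0.0480.
Total minor-loss coefficient ΣK = 1·0.46 + 2·1.3 + 1·0.25 = 3.31.
ΔP = [f·L/D + ΣK]·(ρV²/2) = [0.048·1560/0.152 + 3.31]·(989·1.18²/2) = [492.6 + 3.31]·688.5 = 3.415e+05 Pa.
Q = V·A = 1.18·0.01815 = 0.02141 m³/s.
Pumping power P = QΔP = 0.02141·3.415e+05 = 7312 W = 7.31 kW.

P ≈ 7.31 kW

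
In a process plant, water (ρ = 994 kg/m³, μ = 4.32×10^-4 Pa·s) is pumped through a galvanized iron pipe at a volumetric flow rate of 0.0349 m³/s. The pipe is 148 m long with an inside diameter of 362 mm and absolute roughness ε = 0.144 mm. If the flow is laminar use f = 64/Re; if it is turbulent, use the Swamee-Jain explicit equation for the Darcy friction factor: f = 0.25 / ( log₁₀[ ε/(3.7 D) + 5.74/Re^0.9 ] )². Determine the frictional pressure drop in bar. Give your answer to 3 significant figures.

Cross-sectional area A = πD²/4 = π(0.362)²/4 = 0.1029 m²; mean velocity V = Q/A = 0.0349/0.1029 = 0.3391 m/s.
Reynolds number Re = ρVD/μ = 994 · 0.3391 · 0.362 / 0.000432 = 2.824e+05.
Re > 4000 → turbulent. Relative roughness ε/D = 0.000144/0.362 = 0.000398. Swamee-Jain: f = 0.25/(log₁₀[0.000398/3.7 + 5.74/2.824e+05^0.9])² = 0.25/(log₁₀[0.000108 + 7.13e-05])² = 0.25/(-3.748)² = 0.0178.
Darcy-Weisbach: ΔP = f(L/D)(ρV²/2) = 0.0178·(148/0.362)·(994·0.3391²/2) = 0.0178·408.8·57.15 = 415.9 Pa.
ΔP = 415.9 Pa = 0.00416 bar.

ΔP ≈ 0.00416 bar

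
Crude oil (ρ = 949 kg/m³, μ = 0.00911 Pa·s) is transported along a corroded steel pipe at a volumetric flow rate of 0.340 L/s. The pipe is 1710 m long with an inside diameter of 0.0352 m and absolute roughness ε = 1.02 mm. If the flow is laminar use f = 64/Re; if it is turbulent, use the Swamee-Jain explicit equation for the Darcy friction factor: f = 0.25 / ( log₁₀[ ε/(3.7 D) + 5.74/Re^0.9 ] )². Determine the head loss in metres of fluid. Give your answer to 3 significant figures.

h_f ≈ 15.1 m

Q = 0.340 L/s = 0.340/1000 = 0.00034 m³/s.
Cross-sectional area A = πD²/4 = π(0.0352)²/4 = 0.0009731 m²; mean velocity V = Q/A = 0.00034/0.0009731 = 0.3494 m/s.
Reynolds number Re = ρVD/μ = 949 · 0.3494 · 0.0352 / 0.00911 = 1281.
Re < 2300 → laminar flow, so f = 64/Re = 64/1281 = 0.04996 (the turbulent correlation is not needed).
Darcy-Weisbach: ΔP = f(L/D)(ρV²/2) = 0.04996·(1710/0.0352)·(949·0.3494²/2) = 0.04996·4.858e+04·57.92 = 1.406e+05 Pa.
Head loss h_f = ΔP/(ρg) = 1.406e+05/(949·9.81) = 15.1 m.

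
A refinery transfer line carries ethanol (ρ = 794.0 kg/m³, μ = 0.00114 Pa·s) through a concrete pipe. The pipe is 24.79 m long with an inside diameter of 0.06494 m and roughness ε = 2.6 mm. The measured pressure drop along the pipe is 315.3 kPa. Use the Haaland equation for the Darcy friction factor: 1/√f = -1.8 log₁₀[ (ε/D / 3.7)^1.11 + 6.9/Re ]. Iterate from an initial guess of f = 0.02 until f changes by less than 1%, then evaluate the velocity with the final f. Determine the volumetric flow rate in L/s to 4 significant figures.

Rearranging Darcy-Weisbach: V = √(2·ΔP·D/(f·L·ρ)). With ε/D = 0.0026/0.06494 = 0.04, iterate starting from f = 0.02:
  f = 0.02 → V = √(2·3.153e+05·0.06494/(0.02·24.79·794)) = 10.2 m/s; Re = ρVD/μ = 4.613e+05; f → 0.06489
  f = 0.06489 → V = 5.663 m/s; Re = 2.561e+05; f → 0.06493
Converged (Δf/f < 1%). With the final f = 0.06493: V = √(2·3.153e+05·0.06494/(0.06493·24.79·794)) = 5.66 m/s.
Q = V·A = 5.66·(π/4·0.06494²) = 0.01875 m³/s = 18.75 L/s.

Q ≈ 18.75 L/s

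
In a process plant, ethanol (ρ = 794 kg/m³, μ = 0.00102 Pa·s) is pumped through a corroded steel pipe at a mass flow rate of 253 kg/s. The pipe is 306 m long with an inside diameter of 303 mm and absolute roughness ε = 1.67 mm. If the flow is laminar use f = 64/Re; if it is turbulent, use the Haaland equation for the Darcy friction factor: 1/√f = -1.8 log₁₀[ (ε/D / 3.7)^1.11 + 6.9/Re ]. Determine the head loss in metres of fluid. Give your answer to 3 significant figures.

h_f ≈ 31.6 m

A = πD²/4 = π(0.303)²/4 = 0.07211 m²; mean velocity V = ṁ/(ρA) = 253/(794 · 0.07211) = 4.419 m/s.
Reynolds number Re = ρVD/μ = 794 · 4.419 · 0.303 / 0.00102 = 1.042e+06.
Re > 4000 → turbulent. Relative roughness ε/D = 0.00167/0.303 = 0.00551. Haaland: 1/√f = -1.8 log₁₀[(0.00551/3.7)^1.11 + 6.9/1.042e+06] = -1.8 log₁₀[0.000728 + 6.62e-06] = 5.641, so f = 0.03142.
Darcy-Weisbach: ΔP = f(L/D)(ρV²/2) = 0.03142·(306/0.303)·(794·4.419²/2) = 0.03142·1010·7752 = 2.46e+05 Pa.
Head loss h_f = ΔP/(ρg) = 2.46e+05/(794·9.81) = 31.6 m.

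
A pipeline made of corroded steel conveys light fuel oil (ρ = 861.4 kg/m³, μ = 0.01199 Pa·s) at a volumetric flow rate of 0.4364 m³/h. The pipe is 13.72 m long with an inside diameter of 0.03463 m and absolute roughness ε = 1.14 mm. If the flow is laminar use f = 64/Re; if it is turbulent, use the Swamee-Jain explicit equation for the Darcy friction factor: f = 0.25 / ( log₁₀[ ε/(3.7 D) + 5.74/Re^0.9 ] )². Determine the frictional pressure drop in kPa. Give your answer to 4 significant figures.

Q = 0.4364 m³/h = 0.4364/3600 = 0.0001212 m³/s.
Cross-sectional area A = πD²/4 = π(0.03463)²/4 = 0.0009419 m²; mean velocity V = Q/A = 0.0001212/0.0009419 = 0.1287 m/s.
Reynolds number Re = ρVD/μ = 861.4 · 0.1287 · 0.03463 / 0.012 = 320.2.
Re < 2300 → laminar flow, so f = 64/Re = 64/320.2 = 0.1999 (the turbulent correlation is not needed).
Darcy-Weisbach: ΔP = f(L/D)(ρV²/2) = 0.1999·(13.72/0.03463)·(861.4·0.1287²/2) = 0.1999·396.2·7.134 = 564.9 Pa.
ΔP = 564.9 Pa = 0.5649 kPa.

ΔP ≈ 0.5649 kPa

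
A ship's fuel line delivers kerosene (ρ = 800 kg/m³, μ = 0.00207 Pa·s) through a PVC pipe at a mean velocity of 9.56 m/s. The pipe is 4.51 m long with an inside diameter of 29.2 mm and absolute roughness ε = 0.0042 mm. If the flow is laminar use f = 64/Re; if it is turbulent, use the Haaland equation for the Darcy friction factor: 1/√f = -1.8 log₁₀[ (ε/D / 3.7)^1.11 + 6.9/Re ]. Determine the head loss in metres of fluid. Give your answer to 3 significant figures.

Reynolds number Re = ρVD/μ = 800 · 9.56 · 0.0292 / 0.00207 = 1.079e+05.
Re > 4000 → turbulent. Relative roughness ε/D = 4.2e-06/0.0292 = 0.000144. Haaland: 1/√f = -1.8 log₁₀[(0.000144/3.7)^1.11 + 6.9/1.079e+05] = -1.8 log₁₀[1.27e-05 + 6.4e-05] = 7.408, so f = 0.01822.
Darcy-Weisbach: ΔP = f(L/D)(ρV²/2) = 0.01822·(4.51/0.0292)·(800·9.56²/2) = 0.01822·154.5·3.656e+04 = 1.029e+05 Pa.
Head loss h_f = ΔP/(ρg) = 1.029e+05/(800·9.81) = 13.1 m.

h_f ≈ 13.1 m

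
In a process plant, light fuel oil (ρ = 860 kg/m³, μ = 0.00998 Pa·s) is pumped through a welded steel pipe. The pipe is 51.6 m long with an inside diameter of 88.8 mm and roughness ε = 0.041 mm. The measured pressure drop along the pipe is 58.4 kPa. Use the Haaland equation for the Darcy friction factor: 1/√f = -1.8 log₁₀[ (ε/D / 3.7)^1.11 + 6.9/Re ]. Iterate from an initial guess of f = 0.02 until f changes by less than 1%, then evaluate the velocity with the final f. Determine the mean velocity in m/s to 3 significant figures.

Rearranging Darcy-Weisbach: V = √(2·ΔP·D/(f·L·ρ)). With ε/D = 4.1e-05/0.0888 = 0.000462, iterate starting from f = 0.02:
  f = 0.02 → V = √(2·5.84e+04·0.0888/(0.02·51.6·860)) = 3.419 m/s; Re = ρVD/μ = 2.616e+04; f → 0.02508
  f = 0.02508 → V = 3.053 m/s; Re = 2.336e+04; f → 0.02569
  f = 0.02569 → V = 3.016 m/s; Re = 2.308e+04; f → 0.02576
Converged (Δf/f < 1%). With the final f = 0.02576: V = √(2·5.84e+04·0.0888/(0.02576·51.6·860)) = 3.012 m/s.

V ≈ 3.01 m/s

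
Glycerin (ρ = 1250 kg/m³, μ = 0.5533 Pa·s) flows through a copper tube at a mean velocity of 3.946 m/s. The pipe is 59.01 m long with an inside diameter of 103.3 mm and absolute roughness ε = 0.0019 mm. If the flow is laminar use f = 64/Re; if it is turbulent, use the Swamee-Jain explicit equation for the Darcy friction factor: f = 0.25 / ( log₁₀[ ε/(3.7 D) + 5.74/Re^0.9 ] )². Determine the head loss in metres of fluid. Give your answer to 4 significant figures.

Reynolds number Re = ρVD/μ = 1250 · 3.946 · 0.1033 / 0.553 = 920.9.
Re < 2300 → laminar flow, so f = 64/Re = 64/920.9 = 0.0695 (the turbulent correlation is not needed).
Darcy-Weisbach: ΔP = f(L/D)(ρV²/2) = 0.0695·(59.01/0.1033)·(1250·3.946²/2) = 0.0695·571.2·9732 = 3.864e+05 Pa.
Head loss h_f = ΔP/(ρg) = 3.864e+05/(1250·9.81) = 31.51 m.

h_f ≈ 31.51 m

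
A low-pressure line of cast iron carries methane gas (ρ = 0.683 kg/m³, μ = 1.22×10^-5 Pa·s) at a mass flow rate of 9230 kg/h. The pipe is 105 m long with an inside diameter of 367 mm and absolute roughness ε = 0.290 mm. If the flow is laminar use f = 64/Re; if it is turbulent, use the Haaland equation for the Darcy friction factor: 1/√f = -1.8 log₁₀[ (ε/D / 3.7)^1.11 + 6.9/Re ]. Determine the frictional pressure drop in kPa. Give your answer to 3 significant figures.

ṁ = 9230 kg/h = 9230/3600 = 2.564 kg/s.
A = πD²/4 = π(0.367)²/4 = 0.1058 m²; mean velocity V = ṁ/(ρA) = 2.564/(0.683 · 0.1058) = 35.49 m/s.
Reynolds number Re = ρVD/μ = 0.683 · 35.49 · 0.367 / 1.22e-05 = 7.291e+05.
Re > 4000 → turbulent. Relative roughness ε/D = 0.00029/0.367 = 0.00079. Haaland: 1/√f = -1.8 log₁₀[(0.00079/3.7)^1.11 + 6.9/7.291e+05] = -1.8 log₁₀[8.43e-05 + 9.46e-06] = 7.25, so f = 0.01902.
Darcy-Weisbach: ΔP = f(L/D)(ρV²/2) = 0.01902·(105/0.367)·(0.683·35.49²/2) = 0.01902·286.1·430 = 2340 Pa.
ΔP = 2340 Pa = 2.34 kPa.

ΔP ≈ 2.34 kPa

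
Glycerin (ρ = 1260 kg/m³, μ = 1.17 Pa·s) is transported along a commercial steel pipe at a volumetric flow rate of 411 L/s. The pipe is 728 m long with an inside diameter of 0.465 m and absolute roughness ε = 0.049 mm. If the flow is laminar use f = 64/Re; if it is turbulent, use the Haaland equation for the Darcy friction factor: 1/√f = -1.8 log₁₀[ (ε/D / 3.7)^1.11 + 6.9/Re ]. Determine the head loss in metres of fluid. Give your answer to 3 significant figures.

Q = 411 L/s = 411/1000 = 0.411 m³/s.
Cross-sectional area A = πD²/4 = π(0.465)²/4 = 0.1698 m²; mean velocity V = Q/A = 0.411/0.1698 = 2.42 m/s.
Reynolds number Re = ρVD/μ = 1260 · 2.42 · 0.465 / 1.17 = 1212.
Re < 2300 → laminar flow, so f = 64/Re = 64/1212 = 0.05281 (the turbulent correlation is not needed).
Darcy-Weisbach: ΔP = f(L/D)(ρV²/2) = 0.05281·(728/0.465)·(1260·2.42²/2) = 0.05281·1566·3690 = 3.051e+05 Pa.
Head loss h_f = ΔP/(ρg) = 3.051e+05/(1260·9.81) = 24.7 m.

h_f ≈ 24.7 m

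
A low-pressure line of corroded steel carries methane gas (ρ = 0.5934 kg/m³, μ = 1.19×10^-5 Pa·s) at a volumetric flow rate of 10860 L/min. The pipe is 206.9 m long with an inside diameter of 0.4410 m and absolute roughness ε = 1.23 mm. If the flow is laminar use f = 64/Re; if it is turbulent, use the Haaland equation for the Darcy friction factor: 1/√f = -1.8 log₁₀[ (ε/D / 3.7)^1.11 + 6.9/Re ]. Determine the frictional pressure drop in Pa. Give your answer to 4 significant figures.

Q = 10860 L/min = 10860/60000 = 0.181 m³/s.
Cross-sectional area A = πD²/4 = π(0.441)²/4 = 0.1527 m²; mean velocity V = Q/A = 0.181/0.1527 = 1.185 m/s.
Reynolds number Re = ρVD/μ = 0.5934 · 1.185 · 0.441 / 1.19e-05 = 2.606e+04.
Re > 4000 → turbulent. Relative roughness ε/D = 0.00123/0.441 = 0.00279. Haaland: 1/√f = -1.8 log₁₀[(0.00279/3.7)^1.11 + 6.9/2.606e+04] = -1.8 log₁₀[0.000342 + 0.000265] = 5.791, so f = 0.02982.
Darcy-Weisbach: ΔP = f(L/D)(ρV²/2) = 0.02982·(206.9/0.441)·(0.5934·1.185²/2) = 0.02982·469.2·0.4166 = 5.829 Pa.

ΔP ≈ 5.829 Pa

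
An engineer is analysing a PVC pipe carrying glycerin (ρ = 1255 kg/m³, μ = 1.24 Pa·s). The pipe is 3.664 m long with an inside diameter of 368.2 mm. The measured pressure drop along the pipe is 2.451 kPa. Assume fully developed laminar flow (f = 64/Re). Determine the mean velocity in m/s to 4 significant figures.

V ≈ 2.286 m/s

For laminar flow, f = 64/Re with Re = ρVD/μ, so Darcy-Weisbach reduces to ΔP = 32μLV/D². Solving for V: V = ΔP·D²/(32μL) = 2451·(0.3682)²/(32·1.24·3.664) = 2.286 m/s.
Check: Re = ρVD/μ = 1255·2.286·0.3682/1.24 = 851.7 < 2300, so the laminar assumption holds.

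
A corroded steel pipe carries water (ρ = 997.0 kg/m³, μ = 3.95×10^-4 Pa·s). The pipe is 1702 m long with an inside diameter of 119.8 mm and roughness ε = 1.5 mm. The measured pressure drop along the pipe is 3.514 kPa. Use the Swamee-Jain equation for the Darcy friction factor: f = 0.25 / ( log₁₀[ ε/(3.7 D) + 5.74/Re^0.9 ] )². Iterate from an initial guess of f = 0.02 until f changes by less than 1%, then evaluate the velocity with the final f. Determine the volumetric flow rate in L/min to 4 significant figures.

Rearranging Darcy-Weisbach: V = √(2·ΔP·D/(f·L·ρ)). With ε/D = 0.0015/0.1198 = 0.0125, iterate starting from f = 0.02:
  f = 0.02 → V = √(2·3514·0.1198/(0.02·1702·997)) = 0.1575 m/s; Re = ρVD/μ = 4.763e+04; f → 0.04243
  f = 0.04243 → V = 0.1081 m/s; Re = 3.27e+04; f → 0.043
  f = 0.043 → V = 0.1074 m/s; Re = 3.248e+04; f → 0.04302
Converged (Δf/f < 1%). With the final f = 0.04302: V = √(2·3514·0.1198/(0.04302·1702·997)) = 0.1074 m/s.
Q = V·A = 0.1074·(π/4·0.1198²) = 0.001211 m³/s = 72.64 L/min.

Q ≈ 72.64 L/min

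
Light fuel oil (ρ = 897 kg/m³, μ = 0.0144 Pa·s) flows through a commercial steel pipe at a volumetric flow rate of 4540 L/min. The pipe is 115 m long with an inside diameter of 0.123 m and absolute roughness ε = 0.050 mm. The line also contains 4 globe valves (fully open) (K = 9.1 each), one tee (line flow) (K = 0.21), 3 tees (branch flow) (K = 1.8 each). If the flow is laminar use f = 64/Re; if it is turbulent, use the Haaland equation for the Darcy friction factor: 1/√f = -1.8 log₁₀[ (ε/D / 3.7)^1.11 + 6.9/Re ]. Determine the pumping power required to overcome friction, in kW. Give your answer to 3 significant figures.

P ≈ 86.2 kW

Q = 4540 L/min = 4540/60000 = 0.07567 m³/s.
Cross-sectional area A = πD²/4 = π(0.123)²/4 = 0.01188 m²; mean velocity V = Q/A = 0.07567/0.01188 = 6.368 m/s.
Reynolds number Re = ρVD/μ = 897 · 6.368 · 0.123 / 0.0144 = 4.879e+04.
Re > 4000 → turbulent. Relative roughness ε/D = 5e-05/0.123 = 0.000407. Haaland: 1/√f = -1.8 log₁₀[(0.000407/3.7)^1.11 + 6.9/4.879e+04] = -1.8 log₁₀[4.03e-05 + 0.000141] = 6.733, so f = 0.02206.
Total minor-loss coefficient ΣK = 4·9.1 + 1·0.21 + 3·1.8 = 42.
ΔP = [f·L/D + ΣK]·(ρV²/2) = [0.02206·115/0.123 + 42]·(897·6.368²/2) = [20.62 + 42]·1.819e+04 = 1.139e+06 Pa.
Pumping power P = QΔP = 0.07567·1.139e+06 = 86200 W = 86.2 kW.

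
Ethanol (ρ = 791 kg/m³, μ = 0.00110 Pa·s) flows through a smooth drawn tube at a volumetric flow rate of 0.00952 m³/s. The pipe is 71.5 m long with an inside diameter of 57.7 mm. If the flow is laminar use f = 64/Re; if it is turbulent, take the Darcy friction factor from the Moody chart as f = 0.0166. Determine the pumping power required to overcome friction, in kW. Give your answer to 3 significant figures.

Cross-sectional area A = πD²/4 = π(0.0577)²/4 = 0.002615 m²; mean velocity V = Q/A = 0.00952/0.002615 = 3.641 m/s.
Reynolds number Re = ρVD/μ = 791 · 3.641 · 0.0577 / 0.0011 = 1.511e+05.
Re > 4000 → turbulent; use the Moody-chart value f = 0.0166.
Darcy-Weisbach: ΔP = f(L/D)(ρV²/2) = 0.0166·(71.5/0.0577)·(791·3.641²/2) = 0.0166·1239·5242 = 1.078e+05 Pa.
Pumping power P = QΔP = 0.00952·1.078e+05 = 1027 W = 1.03 kW.

P ≈ 1.03 kW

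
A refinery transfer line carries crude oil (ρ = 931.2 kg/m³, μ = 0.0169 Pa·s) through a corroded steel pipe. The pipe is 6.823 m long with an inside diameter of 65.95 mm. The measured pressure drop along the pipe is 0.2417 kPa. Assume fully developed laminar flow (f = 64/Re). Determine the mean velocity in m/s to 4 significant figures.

V ≈ 0.2849 m/s

For laminar flow, f = 64/Re with Re = ρVD/μ, so Darcy-Weisbach reduces to ΔP = 32μLV/D². Solving for V: V = ΔP·D²/(32μL) = 241.7·(0.06595)²/(32·0.0169·6.823) = 0.2849 m/s.
Check: Re = ρVD/μ = 931.2·0.2849·0.06595/0.0169 = 1035 < 2300, so the laminar assumption holds.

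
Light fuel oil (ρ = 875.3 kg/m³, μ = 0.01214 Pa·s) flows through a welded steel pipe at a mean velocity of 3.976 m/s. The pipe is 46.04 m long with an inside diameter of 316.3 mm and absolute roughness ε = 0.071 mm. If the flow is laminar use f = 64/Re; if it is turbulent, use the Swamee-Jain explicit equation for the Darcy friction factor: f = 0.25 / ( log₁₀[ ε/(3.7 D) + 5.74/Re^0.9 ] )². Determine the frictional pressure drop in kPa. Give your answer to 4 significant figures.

ΔP ≈ 19.57 kPa

Reynolds number Re = ρVD/μ = 875.3 · 3.976 · 0.3163 / 0.0121 = 9.067e+04.
Re > 4000 → turbulent. Relative roughness ε/D = 7.1e-05/0.3163 = 0.000224. Swamee-Jain: f = 0.25/(log₁₀[0.000224/3.7 + 5.74/9.067e+04^0.9])² = 0.25/(log₁₀[6.07e-05 + 0.000198])² = 0.25/(-3.587)² = 0.01943.
Darcy-Weisbach: ΔP = f(L/D)(ρV²/2) = 0.01943·(46.04/0.3163)·(875.3·3.976²/2) = 0.01943·145.6·6919 = 1.957e+04 Pa.
ΔP = 1.957e+04 Pa = 19.57 kPa.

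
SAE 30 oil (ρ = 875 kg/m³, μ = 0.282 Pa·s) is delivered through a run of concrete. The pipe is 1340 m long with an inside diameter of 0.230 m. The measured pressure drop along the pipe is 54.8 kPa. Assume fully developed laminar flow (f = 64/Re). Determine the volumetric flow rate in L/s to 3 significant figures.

Q ≈ 9.96 L/s

For laminar flow, f = 64/Re with Re = ρVD/μ, so Darcy-Weisbach reduces to ΔP = 32μLV/D². Solving for V: V = ΔP·D²/(32μL) = 5.48e+04·(0.23)²/(32·0.282·1340) = 0.2397 m/s.
Check: Re = ρVD/μ = 875·0.2397·0.23/0.282 = 171.1 < 2300, so the laminar assumption holds.
Q = V·A = 0.2397·(π/4·0.23²) = 0.00996 m³/s = 9.96 L/s.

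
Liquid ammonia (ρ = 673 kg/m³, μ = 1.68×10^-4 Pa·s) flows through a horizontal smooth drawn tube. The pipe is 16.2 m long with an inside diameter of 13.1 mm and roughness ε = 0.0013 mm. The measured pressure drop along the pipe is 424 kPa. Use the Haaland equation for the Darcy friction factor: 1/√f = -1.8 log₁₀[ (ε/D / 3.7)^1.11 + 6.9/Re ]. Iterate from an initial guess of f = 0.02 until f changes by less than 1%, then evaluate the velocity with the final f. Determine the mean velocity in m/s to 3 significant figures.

V ≈ 8.39 m/s

Rearranging Darcy-Weisbach: V = √(2·ΔP·D/(f·L·ρ)). With ε/D = 1.3e-06/0.0131 = 9.92e-05, iterate starting from f = 0.02:
  f = 0.02 → V = √(2·4.24e+05·0.0131/(0.02·16.2·673)) = 7.138 m/s; Re = ρVD/μ = 3.746e+05; f → 0.01477
  f = 0.01477 → V = 8.305 m/s; Re = 4.359e+05; f → 0.01449
  f = 0.01449 → V = 8.385 m/s; Re = 4.401e+05; f → 0.01447
Converged (Δf/f < 1%). With the final f = 0.01447: V = √(2·4.24e+05·0.0131/(0.01447·16.2·673)) = 8.39 m/s.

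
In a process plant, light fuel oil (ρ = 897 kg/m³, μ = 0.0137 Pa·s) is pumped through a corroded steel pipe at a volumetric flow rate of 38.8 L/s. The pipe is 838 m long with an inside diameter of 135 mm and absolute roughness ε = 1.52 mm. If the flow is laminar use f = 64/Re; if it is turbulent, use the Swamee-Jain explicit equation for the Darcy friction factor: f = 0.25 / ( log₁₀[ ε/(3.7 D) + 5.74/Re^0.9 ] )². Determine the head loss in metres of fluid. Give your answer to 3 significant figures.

h_f ≈ 98.3 m

Q = 38.8 L/s = 38.8/1000 = 0.0388 m³/s.
Cross-sectional area A = πD²/4 = π(0.135)²/4 = 0.01431 m²; mean velocity V = Q/A = 0.0388/0.01431 = 2.711 m/s.
Reynolds number Re = ρVD/μ = 897 · 2.711 · 0.135 / 0.0137 = 2.396e+04.
Re > 4000 → turbulent. Relative roughness ε/D = 0.00152/0.135 = 0.0113. Swamee-Jain: f = 0.25/(log₁₀[0.0113/3.7 + 5.74/2.396e+04^0.9])² = 0.25/(log₁₀[0.00304 + 0.000657])² = 0.25/(-2.432)² = 0.04227.
Darcy-Weisbach: ΔP = f(L/D)(ρV²/2) = 0.04227·(838/0.135)·(897·2.711²/2) = 0.04227·6207·3295 = 8.648e+05 Pa.
Head loss h_f = ΔP/(ρg) = 8.648e+05/(897·9.81) = 98.3 m.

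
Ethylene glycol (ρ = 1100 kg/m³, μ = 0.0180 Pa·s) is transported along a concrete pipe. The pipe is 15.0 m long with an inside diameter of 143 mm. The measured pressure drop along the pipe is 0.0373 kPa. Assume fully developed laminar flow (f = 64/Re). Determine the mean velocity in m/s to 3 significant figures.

V ≈ 0.0883 m/s

For laminar flow, f = 64/Re with Re = ρVD/μ, so Darcy-Weisbach reduces to ΔP = 32μLV/D². Solving for V: V = ΔP·D²/(32μL) = 37.3·(0.143)²/(32·0.018·15) = 0.08828 m/s.
Check: Re = ρVD/μ = 1100·0.08828·0.143/0.018 = 771.5 < 2300, so the laminar assumption holds.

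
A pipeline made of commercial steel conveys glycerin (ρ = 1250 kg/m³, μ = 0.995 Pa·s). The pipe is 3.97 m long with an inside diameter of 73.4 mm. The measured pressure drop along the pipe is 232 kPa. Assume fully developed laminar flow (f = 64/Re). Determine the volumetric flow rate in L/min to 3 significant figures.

Q ≈ 2510 L/min

For laminar flow, f = 64/Re with Re = ρVD/μ, so Darcy-Weisbach reduces to ΔP = 32μLV/D². Solving for V: V = ΔP·D²/(32μL) = 2.32e+05·(0.0734)²/(32·0.995·3.97) = 9.888 m/s.
Check: Re = ρVD/μ = 1250·9.888·0.0734/0.995 = 911.8 < 2300, so the laminar assumption holds.
Q = V·A = 9.888·(π/4·0.0734²) = 0.04184 m³/s = 2510 L/min.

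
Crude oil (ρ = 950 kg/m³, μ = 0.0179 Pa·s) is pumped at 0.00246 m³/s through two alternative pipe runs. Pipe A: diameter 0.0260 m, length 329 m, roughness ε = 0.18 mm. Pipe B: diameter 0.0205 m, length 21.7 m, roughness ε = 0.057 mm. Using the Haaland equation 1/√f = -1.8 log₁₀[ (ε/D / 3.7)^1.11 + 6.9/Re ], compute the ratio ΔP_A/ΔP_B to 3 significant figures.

ΔP_A/ΔP_B ≈ 5.44

Pipe A: V = Q/A = 0.00246/0.0005309 = 4.633 m/s; Re = 6394; ε/D = 0.00692; Haaland → f = 0.04248; ΔP_A = f(L/D)(ρV²/2) = 5.482e+06 Pa.
Pipe B: V = Q/A = 0.00246/0.0003301 = 7.453 m/s; Re = 8109; ε/D = 0.00278; Haaland → f = 0.0361; ΔP_B = f(L/D)(ρV²/2) = 1.008e+06 Pa.
ΔP_A/ΔP_B = 5.482e+06/1.008e+06 = 5.44.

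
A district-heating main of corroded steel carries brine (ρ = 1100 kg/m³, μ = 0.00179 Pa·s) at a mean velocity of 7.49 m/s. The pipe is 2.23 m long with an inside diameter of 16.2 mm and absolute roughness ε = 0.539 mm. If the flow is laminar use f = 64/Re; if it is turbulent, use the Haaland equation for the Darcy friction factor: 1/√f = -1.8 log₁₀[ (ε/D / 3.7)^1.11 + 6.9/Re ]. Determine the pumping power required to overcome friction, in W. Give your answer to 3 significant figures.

P ≈ 395 W

Reynolds number Re = ρVD/μ = 1100 · 7.49 · 0.0162 / 0.00179 = 7.457e+04.
Re > 4000 → turbulent. Relative roughness ε/D = 0.000539/0.0162 = 0.0333. Haaland: 1/√f = -1.8 log₁₀[(0.0333/3.7)^1.11 + 6.9/7.457e+04] = -1.8 log₁₀[0.00536 + 9.25e-05] = 4.075, so f = 0.06023.
Darcy-Weisbach: ΔP = f(L/D)(ρV²/2) = 0.06023·(2.23/0.0162)·(1100·7.49²/2) = 0.06023·137.7·3.086e+04 = 2.558e+05 Pa.
Q = V·A = 7.49·0.0002061 = 0.001544 m³/s.
Pumping power P = QΔP = 0.001544·2.558e+05 = 394.9 W = 395 W.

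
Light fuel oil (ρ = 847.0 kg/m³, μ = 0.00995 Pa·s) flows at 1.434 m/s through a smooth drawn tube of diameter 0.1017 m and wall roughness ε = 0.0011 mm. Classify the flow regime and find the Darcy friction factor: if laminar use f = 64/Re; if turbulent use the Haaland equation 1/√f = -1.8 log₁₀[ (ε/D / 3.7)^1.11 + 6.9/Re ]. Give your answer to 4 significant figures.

Re = ρVD/μ = 847·1.434·0.1017/0.00995 = 1.241e+04.
Re > 4000 → turbulent. ε/D = 1.1e-06/0.1017 = 1.08e-05; Haaland: 1/√f = -1.8 log₁₀[7.2e-07 + 0.000556] = 5.858, so f = 0.02914.

f ≈ 0.02914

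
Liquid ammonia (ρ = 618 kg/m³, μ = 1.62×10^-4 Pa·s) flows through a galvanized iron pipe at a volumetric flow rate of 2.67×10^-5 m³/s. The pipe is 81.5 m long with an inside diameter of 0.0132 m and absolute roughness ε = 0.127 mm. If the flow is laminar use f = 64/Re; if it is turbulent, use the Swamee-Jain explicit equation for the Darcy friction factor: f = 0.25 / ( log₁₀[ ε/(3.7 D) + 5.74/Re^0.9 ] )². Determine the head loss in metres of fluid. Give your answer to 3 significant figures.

Cross-sectional area A = πD²/4 = π(0.0132)²/4 = 0.0001368 m²; mean velocity V = Q/A = 2.67e-05/0.0001368 = 0.1951 m/s.
Reynolds number Re = ρVD/μ = 618 · 0.1951 · 0.0132 / 0.000162 = 9825.
Re > 4000 → turbulent. Relative roughness ε/D = 0.000127/0.0132 = 0.00962. Swamee-Jain: f = 0.25/(log₁₀[0.00962/3.7 + 5.74/9825^0.9])² = 0.25/(log₁₀[0.0026 + 0.00146])² = 0.25/(-2.391)² = 0.04373.
Darcy-Weisbach: ΔP = f(L/D)(ρV²/2) = 0.04373·(81.5/0.0132)·(618·0.1951²/2) = 0.04373·6174·11.76 = 3176 Pa.
Head loss h_f = ΔP/(ρg) = 3176/(618·9.81) = 0.524 m.

h_f ≈ 0.524 m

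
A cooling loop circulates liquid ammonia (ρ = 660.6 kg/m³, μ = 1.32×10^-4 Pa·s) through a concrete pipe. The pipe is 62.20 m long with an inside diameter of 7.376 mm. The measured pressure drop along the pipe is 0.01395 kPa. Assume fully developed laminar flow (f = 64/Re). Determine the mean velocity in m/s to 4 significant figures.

For laminar flow, f = 64/Re with Re = ρVD/μ, so Darcy-Weisbach reduces to ΔP = 32μLV/D². Solving for V: V = ΔP·D²/(32μL) = 13.95·(0.007376)²/(32·0.000132·62.2) = 0.002889 m/s.
Check: Re = ρVD/μ = 660.6·0.002889·0.007376/0.000132 = 106.6 < 2300, so the laminar assumption holds.

V ≈ 0.002889 m/s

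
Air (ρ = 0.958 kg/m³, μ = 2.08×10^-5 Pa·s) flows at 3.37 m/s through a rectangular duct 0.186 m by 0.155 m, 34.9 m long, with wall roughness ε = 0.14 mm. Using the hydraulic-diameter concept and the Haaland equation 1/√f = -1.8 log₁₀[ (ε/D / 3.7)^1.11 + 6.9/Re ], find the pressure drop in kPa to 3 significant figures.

Hydraulic diameter D_h = 4A/P = 4·(0.186·0.155)/(2·(0.186+0.155)) = 0.1153/0.682 = 0.1691 m.
Re = ρVD_h/μ = 0.958·3.37·0.1691/2.08e-05 = 2.625e+04.
ε/D_h = 0.00014/0.1691 = 0.000828; Haaland gives 1/√f = -1.8 log₁₀[8.88e-05+0.000263] = 6.217, so f = 0.02587.
ΔP = f(L/D_h)(ρV²/2) = 0.02587·34.9/0.1691·5.44 = 29.05 Pa.
ΔP = 0.0291 kPa.

ΔP ≈ 0.0291 kPa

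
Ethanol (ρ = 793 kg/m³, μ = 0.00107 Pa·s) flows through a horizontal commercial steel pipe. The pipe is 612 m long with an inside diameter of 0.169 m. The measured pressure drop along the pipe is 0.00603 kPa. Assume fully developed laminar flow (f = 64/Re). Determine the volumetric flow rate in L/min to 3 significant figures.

Q ≈ 11.1 L/min

For laminar flow, f = 64/Re with Re = ρVD/μ, so Darcy-Weisbach reduces to ΔP = 32μLV/D². Solving for V: V = ΔP·D²/(32μL) = 6.03·(0.169)²/(32·0.00107·612) = 0.008219 m/s.
Check: Re = ρVD/μ = 793·0.008219·0.169/0.00107 = 1029 < 2300, so the laminar assumption holds.
Q = V·A = 0.008219·(π/4·0.169²) = 0.0001844 m³/s = 11.1 L/min.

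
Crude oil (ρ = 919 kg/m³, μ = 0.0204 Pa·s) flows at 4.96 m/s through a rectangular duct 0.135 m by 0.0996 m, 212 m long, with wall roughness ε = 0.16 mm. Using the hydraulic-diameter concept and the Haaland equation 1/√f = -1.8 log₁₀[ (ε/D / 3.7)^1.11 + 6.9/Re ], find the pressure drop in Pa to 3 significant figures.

Hydraulic diameter D_h = 4A/P = 4·(0.135·0.0996)/(2·(0.135+0.0996)) = 0.05378/0.4692 = 0.1146 m.
Re = ρVD_h/μ = 919·4.96·0.1146/0.0204 = 2.561e+04.
ε/D_h = 0.00016/0.1146 = 0.0014; Haaland gives 1/√f = -1.8 log₁₀[0.000159+0.000269] = 6.064, so f = 0.0272.
ΔP = f(L/D_h)(ρV²/2) = 0.0272·212/0.1146·1.13e+04 = 5.686e+05 Pa.

ΔP ≈ 569000 Pa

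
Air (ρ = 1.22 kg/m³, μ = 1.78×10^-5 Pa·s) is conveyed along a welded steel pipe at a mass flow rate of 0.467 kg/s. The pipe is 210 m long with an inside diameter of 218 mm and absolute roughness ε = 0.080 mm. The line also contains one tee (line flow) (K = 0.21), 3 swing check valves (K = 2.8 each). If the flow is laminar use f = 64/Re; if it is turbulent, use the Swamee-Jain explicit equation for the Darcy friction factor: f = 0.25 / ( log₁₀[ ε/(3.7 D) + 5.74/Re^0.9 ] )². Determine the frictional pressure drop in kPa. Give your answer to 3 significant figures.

A = πD²/4 = π(0.218)²/4 = 0.03733 m²; mean velocity V = ṁ/(ρA) = 0.467/(1.22 · 0.03733) = 10.26 m/s.
Reynolds number Re = ρVD/μ = 1.22 · 10.26 · 0.218 / 1.78e-05 = 1.532e+05.
Re > 4000 → turbulent. Relative roughness ε/D = 8e-05/0.218 = 0.000367. Swamee-Jain: f = 0.25/(log₁₀[0.000367/3.7 + 5.74/1.532e+05^0.9])² = 0.25/(log₁₀[9.92e-05 + 0.000124])² = 0.25/(-3.652)² = 0.01874.
Total minor-loss coefficient ΣK = 1·0.21 + 3·2.8 = 8.61.
ΔP = [f·L/D + ΣK]·(ρV²/2) = [0.01874·210/0.218 + 8.61]·(1.22·10.26²/2) = [18.06 + 8.61]·64.16 = 1711 Pa.
ΔP = 1711 Pa = 1.71 kPa.

ΔP ≈ 1.71 kPa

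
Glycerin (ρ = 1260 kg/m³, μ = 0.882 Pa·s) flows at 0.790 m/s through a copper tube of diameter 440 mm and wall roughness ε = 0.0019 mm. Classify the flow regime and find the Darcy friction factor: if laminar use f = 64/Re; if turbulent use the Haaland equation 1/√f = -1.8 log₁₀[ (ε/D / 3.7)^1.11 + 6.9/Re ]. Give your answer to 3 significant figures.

Re = ρVD/μ = 1260·0.79·0.44/0.882 = 496.6.
Re < 2300 → laminar, so f = 64/Re = 0.1289 (roughness is irrelevant in laminar flow).

f ≈ 0.129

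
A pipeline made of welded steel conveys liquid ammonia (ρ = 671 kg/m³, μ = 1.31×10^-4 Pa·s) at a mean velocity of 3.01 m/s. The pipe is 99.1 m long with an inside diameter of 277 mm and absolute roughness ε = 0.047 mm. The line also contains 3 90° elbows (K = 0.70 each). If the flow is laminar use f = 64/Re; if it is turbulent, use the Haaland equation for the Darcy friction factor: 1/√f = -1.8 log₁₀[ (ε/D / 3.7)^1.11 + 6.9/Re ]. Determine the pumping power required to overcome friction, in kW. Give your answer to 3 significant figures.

P ≈ 3.83 kW

Reynolds number Re = ρVD/μ = 671 · 3.01 · 0.277 / 0.000131 = 4.271e+06.
Re > 4000 → turbulent. Relative roughness ε/D = 4.7e-05/0.277 = 0.00017. Haaland: 1/√f = -1.8 log₁₀[(0.00017/3.7)^1.11 + 6.9/4.271e+06] = -1.8 log₁₀[1.53e-05 + 1.62e-06] = 8.59, so f = 0.01355.
Total minor-loss coefficient ΣK = 3·0.7 = 2.1.
ΔP = [f·L/D + ΣK]·(ρV²/2) = [0.01355·99.1/0.277 + 2.1]·(671·3.01²/2) = [4.849 + 2.1]·3040 = 2.112e+04 Pa.
Q = V·A = 3.01·0.06026 = 0.1814 m³/s.
Pumping power P = QΔP = 0.1814·2.112e+04 = 3831 W = 3.83 kW.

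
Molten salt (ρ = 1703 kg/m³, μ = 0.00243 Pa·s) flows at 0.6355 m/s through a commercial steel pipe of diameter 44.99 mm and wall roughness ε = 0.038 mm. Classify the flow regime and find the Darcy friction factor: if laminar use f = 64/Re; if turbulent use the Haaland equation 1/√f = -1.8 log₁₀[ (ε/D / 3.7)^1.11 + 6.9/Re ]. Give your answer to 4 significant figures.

Re = ρVD/μ = 1703·0.6355·0.04499/0.00243 = 2.004e+04.
Re > 4000 → turbulent. ε/D = 3.8e-05/0.04499 = 0.000845; Haaland: 1/√f = -1.8 log₁₀[9.08e-05 + 0.000344] = 6.051, so f = 0.02732.

f ≈ 0.02732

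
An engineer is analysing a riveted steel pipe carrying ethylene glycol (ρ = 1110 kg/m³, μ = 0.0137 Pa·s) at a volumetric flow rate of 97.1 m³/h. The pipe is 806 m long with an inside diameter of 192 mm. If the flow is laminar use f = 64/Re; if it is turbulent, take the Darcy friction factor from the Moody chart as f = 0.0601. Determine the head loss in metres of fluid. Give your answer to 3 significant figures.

Q = 97.1 m³/h = 97.1/3600 = 0.02697 m³/s.
Cross-sectional area A = πD²/4 = π(0.192)²/4 = 0.02895 m²; mean velocity V = Q/A = 0.02697/0.02895 = 0.9316 m/s.
Reynolds number Re = ρVD/μ = 1110 · 0.9316 · 0.192 / 0.0137 = 1.449e+04.
Re > 4000 → turbulent; use the Moody-chart value f = 0.0601.
Darcy-Weisbach: ΔP = f(L/D)(ρV²/2) = 0.0601·(806/0.192)·(1110·0.9316²/2) = 0.0601·4198·481.7 = 1.215e+05 Pa.
Head loss h_f = ΔP/(ρg) = 1.215e+05/(1110·9.81) = 11.2 m.

h_f ≈ 11.2 m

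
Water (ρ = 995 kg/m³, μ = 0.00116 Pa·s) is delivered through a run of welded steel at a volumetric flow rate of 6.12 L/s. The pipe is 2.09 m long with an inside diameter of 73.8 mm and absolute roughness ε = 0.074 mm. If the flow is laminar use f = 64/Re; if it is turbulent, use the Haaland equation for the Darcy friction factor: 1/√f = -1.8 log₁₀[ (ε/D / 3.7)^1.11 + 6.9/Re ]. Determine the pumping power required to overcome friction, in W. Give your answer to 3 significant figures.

P ≈ 3.91 W

Q = 6.12 L/s = 6.12/1000 = 0.00612 m³/s.
Cross-sectional area A = πD²/4 = π(0.0738)²/4 = 0.004278 m²; mean velocity V = Q/A = 0.00612/0.004278 = 1.431 m/s.
Reynolds number Re = ρVD/μ = 995 · 1.431 · 0.0738 / 0.00116 = 9.057e+04.
Re > 4000 → turbulent. Relative roughness ε/D = 7.4e-05/0.0738 = 0.001. Haaland: 1/√f = -1.8 log₁₀[(0.001/3.7)^1.11 + 6.9/9.057e+04] = -1.8 log₁₀[0.00011 + 7.62e-05] = 6.715, so f = 0.02218.
Darcy-Weisbach: ΔP = f(L/D)(ρV²/2) = 0.02218·(2.09/0.0738)·(995·1.431²/2) = 0.02218·28.32·1018 = 639.6 Pa.
Pumping power P = QΔP = 0.00612·639.6 = 3.914 W = 3.91 W.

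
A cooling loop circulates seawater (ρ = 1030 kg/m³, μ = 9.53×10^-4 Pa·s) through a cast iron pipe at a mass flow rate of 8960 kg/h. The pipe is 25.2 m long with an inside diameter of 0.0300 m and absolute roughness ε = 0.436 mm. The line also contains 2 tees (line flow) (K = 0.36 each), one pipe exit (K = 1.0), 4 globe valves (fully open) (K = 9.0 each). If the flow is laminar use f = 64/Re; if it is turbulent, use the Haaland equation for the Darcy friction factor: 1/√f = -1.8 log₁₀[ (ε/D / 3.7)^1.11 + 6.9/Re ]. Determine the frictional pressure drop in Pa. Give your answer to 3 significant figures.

ΔP ≈ 448000 Pa

ṁ = 8960 kg/h = 8960/3600 = 2.489 kg/s.
A = πD²/4 = π(0.03)²/4 = 0.0007069 m²; mean velocity V = ṁ/(ρA) = 2.489/(1030 · 0.0007069) = 3.419 m/s.
Reynolds number Re = ρVD/μ = 1030 · 3.419 · 0.03 / 0.000953 = 1.108e+05.
Re > 4000 → turbulent. Relative roughness ε/D = 0.000436/0.03 = 0.0145. Haaland: 1/√f = -1.8 log₁₀[(0.0145/3.7)^1.11 + 6.9/1.108e+05] = -1.8 log₁₀[0.00214 + 6.23e-05] = 4.784, so f = 0.04369.
Total minor-loss coefficient ΣK = 2·0.36 + 1·1 + 4·9 = 37.7.
ΔP = [f·L/D + ΣK]·(ρV²/2) = [0.04369·25.2/0.03 + 37.7]·(1030·3.419²/2) = [36.7 + 37.7]·6018 = 4.479e+05 Pa.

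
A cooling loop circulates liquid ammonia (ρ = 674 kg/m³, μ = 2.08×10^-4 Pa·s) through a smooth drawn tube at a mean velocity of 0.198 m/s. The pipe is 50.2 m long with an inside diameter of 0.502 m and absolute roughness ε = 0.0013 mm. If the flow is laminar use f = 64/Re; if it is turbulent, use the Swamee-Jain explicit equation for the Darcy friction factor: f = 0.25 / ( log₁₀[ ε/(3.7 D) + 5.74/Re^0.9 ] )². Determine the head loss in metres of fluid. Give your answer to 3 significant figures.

h_f ≈ 0.00284 m

Reynolds number Re = ρVD/μ = 674 · 0.198 · 0.502 / 0.000208 = 3.221e+05.
Re > 4000 → turbulent. Relative roughness ε/D = 1.3e-06/0.502 = 2.59e-06. Swamee-Jain: f = 0.25/(log₁₀[2.59e-06/3.7 + 5.74/3.221e+05^0.9])² = 0.25/(log₁₀[7e-07 + 6.33e-05])² = 0.25/(-4.193)² = 0.01422.
Darcy-Weisbach: ΔP = f(L/D)(ρV²/2) = 0.01422·(50.2/0.502)·(674·0.198²/2) = 0.01422·100·13.21 = 18.78 Pa.
Head loss h_f = ΔP/(ρg) = 18.78/(674·9.81) = 0.00284 m.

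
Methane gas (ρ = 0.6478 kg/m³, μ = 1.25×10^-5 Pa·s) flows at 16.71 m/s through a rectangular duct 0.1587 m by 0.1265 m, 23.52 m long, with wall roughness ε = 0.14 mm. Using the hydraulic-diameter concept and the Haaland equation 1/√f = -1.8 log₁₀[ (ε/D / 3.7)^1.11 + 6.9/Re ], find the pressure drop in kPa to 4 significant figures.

ΔP ≈ 0.3261 kPa

Hydraulic diameter D_h = 4A/P = 4·(0.1587·0.1265)/(2·(0.1587+0.1265)) = 0.0803/0.5704 = 0.1408 m.
Re = ρVD_h/μ = 0.6478·16.71·0.1408/1.25e-05 = 1.219e+05.
ε/D_h = 0.00014/0.1408 = 0.000994; Haaland gives 1/√f = -1.8 log₁₀[0.000109+5.66e-05] = 6.807, so f = 0.02158.
ΔP = f(L/D_h)(ρV²/2) = 0.02158·23.52/0.1408·90.44 = 326.1 Pa.
ΔP = 0.3261 kPa.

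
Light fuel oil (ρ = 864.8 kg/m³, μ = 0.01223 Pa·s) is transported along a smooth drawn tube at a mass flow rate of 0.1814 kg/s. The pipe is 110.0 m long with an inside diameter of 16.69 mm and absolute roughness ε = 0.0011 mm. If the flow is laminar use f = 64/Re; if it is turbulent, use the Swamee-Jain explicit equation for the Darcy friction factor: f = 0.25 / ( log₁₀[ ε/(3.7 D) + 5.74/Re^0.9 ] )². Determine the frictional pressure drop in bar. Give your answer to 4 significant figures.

A = πD²/4 = π(0.01669)²/4 = 0.0002188 m²; mean velocity V = ṁ/(ρA) = 0.1814/(864.8 · 0.0002188) = 0.9588 m/s.
Reynolds number Re = ρVD/μ = 864.8 · 0.9588 · 0.01669 / 0.0122 = 1132.
Re < 2300 → laminar flow, so f = 64/Re = 64/1132 = 0.05656 (the turbulent correlation is not needed).
Darcy-Weisbach: ΔP = f(L/D)(ρV²/2) = 0.05656·(110/0.01669)·(864.8·0.9588²/2) = 0.05656·6591·397.5 = 1.482e+05 Pa.
ΔP = 1.482e+05 Pa = 1.482 bar.

ΔP ≈ 1.482 bar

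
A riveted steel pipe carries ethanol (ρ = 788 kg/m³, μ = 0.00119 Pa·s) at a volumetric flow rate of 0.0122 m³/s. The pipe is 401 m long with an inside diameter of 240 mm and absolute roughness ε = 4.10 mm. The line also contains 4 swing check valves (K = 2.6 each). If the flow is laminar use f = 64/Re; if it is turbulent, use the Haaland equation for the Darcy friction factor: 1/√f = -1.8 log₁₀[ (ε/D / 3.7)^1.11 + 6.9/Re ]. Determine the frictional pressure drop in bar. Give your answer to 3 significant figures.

ΔP ≈ 0.0254 bar

Cross-sectional area A = πD²/4 = π(0.24)²/4 = 0.04524 m²; mean velocity V = Q/A = 0.0122/0.04524 = 0.2697 m/s.
Reynolds number Re = ρVD/μ = 788 · 0.2697 · 0.24 / 0.00119 = 4.286e+04.
Re > 4000 → turbulent. Relative roughness ε/D = 0.0041/0.24 = 0.0171. Haaland: 1/√f = -1.8 log₁₀[(0.0171/3.7)^1.11 + 6.9/4.286e+04] = -1.8 log₁₀[0.00256 + 0.000161] = 4.619, so f = 0.04687.
Total minor-loss coefficient ΣK = 4·2.6 = 10.4.
ΔP = [f·L/D + ΣK]·(ρV²/2) = [0.04687·401/0.24 + 10.4]·(788·0.2697²/2) = [78.32 + 10.4]·28.65 = 2542 Pa.
ΔP = 2542 Pa = 0.0254 bar.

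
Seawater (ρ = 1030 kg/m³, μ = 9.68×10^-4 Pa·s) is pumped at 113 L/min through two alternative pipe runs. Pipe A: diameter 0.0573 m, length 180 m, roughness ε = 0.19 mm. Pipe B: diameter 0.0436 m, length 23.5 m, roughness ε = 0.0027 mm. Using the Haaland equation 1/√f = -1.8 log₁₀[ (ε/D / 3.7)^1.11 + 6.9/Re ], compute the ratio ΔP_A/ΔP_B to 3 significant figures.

ΔP_A/ΔP_B ≈ 2.84

Pipe A: V = Q/A = 0.001883/0.002579 = 0.7303 m/s; Re = 4.453e+04; ε/D = 0.00332; Haaland → f = 0.02931; ΔP_A = f(L/D)(ρV²/2) = 2.53e+04 Pa.
Pipe B: V = Q/A = 0.001883/0.001493 = 1.261 m/s; Re = 5.852e+04; ε/D = 6.19e-05; Haaland → f = 0.02018; ΔP_B = f(L/D)(ρV²/2) = 8915 Pa.
ΔP_A/ΔP_B = 2.53e+04/8915 = 2.84.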